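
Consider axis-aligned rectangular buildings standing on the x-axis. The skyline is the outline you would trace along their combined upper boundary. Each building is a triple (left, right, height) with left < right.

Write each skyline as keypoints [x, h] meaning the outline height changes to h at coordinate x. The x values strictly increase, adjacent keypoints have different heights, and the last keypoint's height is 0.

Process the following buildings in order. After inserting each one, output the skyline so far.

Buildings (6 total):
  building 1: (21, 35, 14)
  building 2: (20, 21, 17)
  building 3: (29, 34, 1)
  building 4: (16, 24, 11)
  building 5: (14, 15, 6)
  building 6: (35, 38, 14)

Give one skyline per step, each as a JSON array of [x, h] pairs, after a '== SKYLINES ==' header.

== SKYLINES ==
[[21,14],[35,0]]
[[20,17],[21,14],[35,0]]
[[20,17],[21,14],[35,0]]
[[16,11],[20,17],[21,14],[35,0]]
[[14,6],[15,0],[16,11],[20,17],[21,14],[35,0]]
[[14,6],[15,0],[16,11],[20,17],[21,14],[38,0]]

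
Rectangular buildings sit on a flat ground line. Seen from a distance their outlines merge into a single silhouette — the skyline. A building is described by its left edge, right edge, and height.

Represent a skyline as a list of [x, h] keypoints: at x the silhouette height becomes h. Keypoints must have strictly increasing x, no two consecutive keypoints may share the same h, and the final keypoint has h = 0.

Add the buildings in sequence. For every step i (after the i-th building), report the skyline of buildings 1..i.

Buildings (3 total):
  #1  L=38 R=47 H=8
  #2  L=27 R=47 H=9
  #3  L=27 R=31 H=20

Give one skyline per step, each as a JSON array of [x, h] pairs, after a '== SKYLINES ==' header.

== SKYLINES ==
[[38,8],[47,0]]
[[27,9],[47,0]]
[[27,20],[31,9],[47,0]]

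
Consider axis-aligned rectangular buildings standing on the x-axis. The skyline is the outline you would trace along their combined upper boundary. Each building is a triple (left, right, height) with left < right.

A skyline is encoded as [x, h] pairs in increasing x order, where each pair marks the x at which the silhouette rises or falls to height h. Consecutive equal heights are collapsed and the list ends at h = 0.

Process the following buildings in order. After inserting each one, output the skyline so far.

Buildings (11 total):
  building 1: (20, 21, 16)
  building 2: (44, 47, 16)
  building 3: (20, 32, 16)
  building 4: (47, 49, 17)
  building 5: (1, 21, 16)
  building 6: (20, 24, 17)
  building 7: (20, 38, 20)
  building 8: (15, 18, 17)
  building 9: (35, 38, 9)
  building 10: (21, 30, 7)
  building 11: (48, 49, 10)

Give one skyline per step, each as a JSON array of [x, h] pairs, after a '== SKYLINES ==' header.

== SKYLINES ==
[[20,16],[21,0]]
[[20,16],[21,0],[44,16],[47,0]]
[[20,16],[32,0],[44,16],[47,0]]
[[20,16],[32,0],[44,16],[47,17],[49,0]]
[[1,16],[32,0],[44,16],[47,17],[49,0]]
[[1,16],[20,17],[24,16],[32,0],[44,16],[47,17],[49,0]]
[[1,16],[20,20],[38,0],[44,16],[47,17],[49,0]]
[[1,16],[15,17],[18,16],[20,20],[38,0],[44,16],[47,17],[49,0]]
[[1,16],[15,17],[18,16],[20,20],[38,0],[44,16],[47,17],[49,0]]
[[1,16],[15,17],[18,16],[20,20],[38,0],[44,16],[47,17],[49,0]]
[[1,16],[15,17],[18,16],[20,20],[38,0],[44,16],[47,17],[49,0]]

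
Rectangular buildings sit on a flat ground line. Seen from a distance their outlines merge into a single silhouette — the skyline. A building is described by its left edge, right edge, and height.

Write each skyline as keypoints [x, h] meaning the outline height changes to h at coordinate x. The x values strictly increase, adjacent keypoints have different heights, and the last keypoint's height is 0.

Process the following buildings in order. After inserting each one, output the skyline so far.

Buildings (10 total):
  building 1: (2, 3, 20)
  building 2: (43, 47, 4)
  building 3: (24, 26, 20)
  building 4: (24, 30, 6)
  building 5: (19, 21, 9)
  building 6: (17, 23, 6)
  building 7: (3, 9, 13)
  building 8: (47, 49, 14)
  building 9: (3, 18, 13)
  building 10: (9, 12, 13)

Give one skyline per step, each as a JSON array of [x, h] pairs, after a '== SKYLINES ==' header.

== SKYLINES ==
[[2,20],[3,0]]
[[2,20],[3,0],[43,4],[47,0]]
[[2,20],[3,0],[24,20],[26,0],[43,4],[47,0]]
[[2,20],[3,0],[24,20],[26,6],[30,0],[43,4],[47,0]]
[[2,20],[3,0],[19,9],[21,0],[24,20],[26,6],[30,0],[43,4],[47,0]]
[[2,20],[3,0],[17,6],[19,9],[21,6],[23,0],[24,20],[26,6],[30,0],[43,4],[47,0]]
[[2,20],[3,13],[9,0],[17,6],[19,9],[21,6],[23,0],[24,20],[26,6],[30,0],[43,4],[47,0]]
[[2,20],[3,13],[9,0],[17,6],[19,9],[21,6],[23,0],[24,20],[26,6],[30,0],[43,4],[47,14],[49,0]]
[[2,20],[3,13],[18,6],[19,9],[21,6],[23,0],[24,20],[26,6],[30,0],[43,4],[47,14],[49,0]]
[[2,20],[3,13],[18,6],[19,9],[21,6],[23,0],[24,20],[26,6],[30,0],[43,4],[47,14],[49,0]]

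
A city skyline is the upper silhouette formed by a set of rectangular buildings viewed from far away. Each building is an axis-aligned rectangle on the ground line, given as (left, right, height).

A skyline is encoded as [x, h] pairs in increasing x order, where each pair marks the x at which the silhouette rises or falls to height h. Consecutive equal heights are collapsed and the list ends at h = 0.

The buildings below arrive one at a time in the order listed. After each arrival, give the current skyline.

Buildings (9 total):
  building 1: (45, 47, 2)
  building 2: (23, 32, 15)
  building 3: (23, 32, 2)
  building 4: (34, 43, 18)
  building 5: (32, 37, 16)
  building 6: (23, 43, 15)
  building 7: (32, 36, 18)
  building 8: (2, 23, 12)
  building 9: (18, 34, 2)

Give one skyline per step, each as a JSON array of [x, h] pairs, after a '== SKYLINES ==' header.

== SKYLINES ==
[[45,2],[47,0]]
[[23,15],[32,0],[45,2],[47,0]]
[[23,15],[32,0],[45,2],[47,0]]
[[23,15],[32,0],[34,18],[43,0],[45,2],[47,0]]
[[23,15],[32,16],[34,18],[43,0],[45,2],[47,0]]
[[23,15],[32,16],[34,18],[43,0],[45,2],[47,0]]
[[23,15],[32,18],[43,0],[45,2],[47,0]]
[[2,12],[23,15],[32,18],[43,0],[45,2],[47,0]]
[[2,12],[23,15],[32,18],[43,0],[45,2],[47,0]]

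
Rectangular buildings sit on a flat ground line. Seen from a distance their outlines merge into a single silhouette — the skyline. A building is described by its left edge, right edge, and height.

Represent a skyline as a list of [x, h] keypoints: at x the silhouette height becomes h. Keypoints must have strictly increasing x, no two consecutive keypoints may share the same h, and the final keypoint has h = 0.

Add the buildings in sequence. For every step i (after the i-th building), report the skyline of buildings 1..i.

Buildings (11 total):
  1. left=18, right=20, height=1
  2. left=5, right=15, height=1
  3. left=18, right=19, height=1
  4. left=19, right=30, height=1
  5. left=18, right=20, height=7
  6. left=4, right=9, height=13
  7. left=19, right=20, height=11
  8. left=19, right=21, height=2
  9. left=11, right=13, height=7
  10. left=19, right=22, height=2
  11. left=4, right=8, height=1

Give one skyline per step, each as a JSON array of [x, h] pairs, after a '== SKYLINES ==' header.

== SKYLINES ==
[[18,1],[20,0]]
[[5,1],[15,0],[18,1],[20,0]]
[[5,1],[15,0],[18,1],[20,0]]
[[5,1],[15,0],[18,1],[30,0]]
[[5,1],[15,0],[18,7],[20,1],[30,0]]
[[4,13],[9,1],[15,0],[18,7],[20,1],[30,0]]
[[4,13],[9,1],[15,0],[18,7],[19,11],[20,1],[30,0]]
[[4,13],[9,1],[15,0],[18,7],[19,11],[20,2],[21,1],[30,0]]
[[4,13],[9,1],[11,7],[13,1],[15,0],[18,7],[19,11],[20,2],[21,1],[30,0]]
[[4,13],[9,1],[11,7],[13,1],[15,0],[18,7],[19,11],[20,2],[22,1],[30,0]]
[[4,13],[9,1],[11,7],[13,1],[15,0],[18,7],[19,11],[20,2],[22,1],[30,0]]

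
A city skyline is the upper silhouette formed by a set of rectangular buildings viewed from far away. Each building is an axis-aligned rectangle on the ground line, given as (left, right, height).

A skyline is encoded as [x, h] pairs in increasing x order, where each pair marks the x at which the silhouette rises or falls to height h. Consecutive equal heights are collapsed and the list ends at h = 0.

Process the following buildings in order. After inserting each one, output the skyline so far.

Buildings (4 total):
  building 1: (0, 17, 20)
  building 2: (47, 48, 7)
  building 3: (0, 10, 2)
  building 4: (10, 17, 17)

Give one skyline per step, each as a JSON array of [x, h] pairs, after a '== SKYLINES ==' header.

== SKYLINES ==
[[0,20],[17,0]]
[[0,20],[17,0],[47,7],[48,0]]
[[0,20],[17,0],[47,7],[48,0]]
[[0,20],[17,0],[47,7],[48,0]]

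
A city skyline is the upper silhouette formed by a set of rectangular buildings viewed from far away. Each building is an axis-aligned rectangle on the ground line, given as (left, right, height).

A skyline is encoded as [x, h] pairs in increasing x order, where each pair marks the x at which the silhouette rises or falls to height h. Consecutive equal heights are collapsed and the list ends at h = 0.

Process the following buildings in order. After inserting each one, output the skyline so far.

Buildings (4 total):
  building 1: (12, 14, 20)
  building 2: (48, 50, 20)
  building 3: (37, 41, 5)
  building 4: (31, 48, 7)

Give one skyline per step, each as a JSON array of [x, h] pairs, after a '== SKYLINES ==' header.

== SKYLINES ==
[[12,20],[14,0]]
[[12,20],[14,0],[48,20],[50,0]]
[[12,20],[14,0],[37,5],[41,0],[48,20],[50,0]]
[[12,20],[14,0],[31,7],[48,20],[50,0]]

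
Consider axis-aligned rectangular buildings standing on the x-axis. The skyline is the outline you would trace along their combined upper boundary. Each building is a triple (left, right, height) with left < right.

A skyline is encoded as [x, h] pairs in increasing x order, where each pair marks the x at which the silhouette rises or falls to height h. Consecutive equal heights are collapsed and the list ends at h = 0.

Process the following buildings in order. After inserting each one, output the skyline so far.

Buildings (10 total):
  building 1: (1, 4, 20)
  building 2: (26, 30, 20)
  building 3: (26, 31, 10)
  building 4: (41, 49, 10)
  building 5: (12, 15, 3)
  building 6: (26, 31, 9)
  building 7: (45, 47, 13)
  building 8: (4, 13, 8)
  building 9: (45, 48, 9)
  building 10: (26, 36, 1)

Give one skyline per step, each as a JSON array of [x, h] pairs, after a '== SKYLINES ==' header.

== SKYLINES ==
[[1,20],[4,0]]
[[1,20],[4,0],[26,20],[30,0]]
[[1,20],[4,0],[26,20],[30,10],[31,0]]
[[1,20],[4,0],[26,20],[30,10],[31,0],[41,10],[49,0]]
[[1,20],[4,0],[12,3],[15,0],[26,20],[30,10],[31,0],[41,10],[49,0]]
[[1,20],[4,0],[12,3],[15,0],[26,20],[30,10],[31,0],[41,10],[49,0]]
[[1,20],[4,0],[12,3],[15,0],[26,20],[30,10],[31,0],[41,10],[45,13],[47,10],[49,0]]
[[1,20],[4,8],[13,3],[15,0],[26,20],[30,10],[31,0],[41,10],[45,13],[47,10],[49,0]]
[[1,20],[4,8],[13,3],[15,0],[26,20],[30,10],[31,0],[41,10],[45,13],[47,10],[49,0]]
[[1,20],[4,8],[13,3],[15,0],[26,20],[30,10],[31,1],[36,0],[41,10],[45,13],[47,10],[49,0]]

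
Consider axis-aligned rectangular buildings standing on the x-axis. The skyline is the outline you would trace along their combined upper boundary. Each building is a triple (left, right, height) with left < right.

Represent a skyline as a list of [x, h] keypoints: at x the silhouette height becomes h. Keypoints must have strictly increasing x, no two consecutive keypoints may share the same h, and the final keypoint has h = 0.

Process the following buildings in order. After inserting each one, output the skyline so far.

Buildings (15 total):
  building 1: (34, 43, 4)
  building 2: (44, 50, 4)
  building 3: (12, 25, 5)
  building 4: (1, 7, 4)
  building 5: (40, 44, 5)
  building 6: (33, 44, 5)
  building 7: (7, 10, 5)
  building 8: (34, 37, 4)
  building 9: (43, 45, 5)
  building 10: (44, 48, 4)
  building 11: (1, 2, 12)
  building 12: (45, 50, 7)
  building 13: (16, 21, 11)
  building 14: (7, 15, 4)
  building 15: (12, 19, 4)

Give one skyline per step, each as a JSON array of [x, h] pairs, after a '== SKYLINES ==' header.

== SKYLINES ==
[[34,4],[43,0]]
[[34,4],[43,0],[44,4],[50,0]]
[[12,5],[25,0],[34,4],[43,0],[44,4],[50,0]]
[[1,4],[7,0],[12,5],[25,0],[34,4],[43,0],[44,4],[50,0]]
[[1,4],[7,0],[12,5],[25,0],[34,4],[40,5],[44,4],[50,0]]
[[1,4],[7,0],[12,5],[25,0],[33,5],[44,4],[50,0]]
[[1,4],[7,5],[10,0],[12,5],[25,0],[33,5],[44,4],[50,0]]
[[1,4],[7,5],[10,0],[12,5],[25,0],[33,5],[44,4],[50,0]]
[[1,4],[7,5],[10,0],[12,5],[25,0],[33,5],[45,4],[50,0]]
[[1,4],[7,5],[10,0],[12,5],[25,0],[33,5],[45,4],[50,0]]
[[1,12],[2,4],[7,5],[10,0],[12,5],[25,0],[33,5],[45,4],[50,0]]
[[1,12],[2,4],[7,5],[10,0],[12,5],[25,0],[33,5],[45,7],[50,0]]
[[1,12],[2,4],[7,5],[10,0],[12,5],[16,11],[21,5],[25,0],[33,5],[45,7],[50,0]]
[[1,12],[2,4],[7,5],[10,4],[12,5],[16,11],[21,5],[25,0],[33,5],[45,7],[50,0]]
[[1,12],[2,4],[7,5],[10,4],[12,5],[16,11],[21,5],[25,0],[33,5],[45,7],[50,0]]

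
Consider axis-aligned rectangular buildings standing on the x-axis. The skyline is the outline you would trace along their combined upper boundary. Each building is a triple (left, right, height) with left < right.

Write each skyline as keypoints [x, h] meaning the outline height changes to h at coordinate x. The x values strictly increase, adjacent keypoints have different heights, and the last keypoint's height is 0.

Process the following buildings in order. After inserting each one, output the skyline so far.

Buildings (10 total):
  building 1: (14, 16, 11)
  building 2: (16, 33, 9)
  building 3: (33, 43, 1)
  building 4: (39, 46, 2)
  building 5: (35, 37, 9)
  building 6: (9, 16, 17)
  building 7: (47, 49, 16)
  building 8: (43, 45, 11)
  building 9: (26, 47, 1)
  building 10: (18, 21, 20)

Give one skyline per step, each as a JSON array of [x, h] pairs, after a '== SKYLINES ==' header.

== SKYLINES ==
[[14,11],[16,0]]
[[14,11],[16,9],[33,0]]
[[14,11],[16,9],[33,1],[43,0]]
[[14,11],[16,9],[33,1],[39,2],[46,0]]
[[14,11],[16,9],[33,1],[35,9],[37,1],[39,2],[46,0]]
[[9,17],[16,9],[33,1],[35,9],[37,1],[39,2],[46,0]]
[[9,17],[16,9],[33,1],[35,9],[37,1],[39,2],[46,0],[47,16],[49,0]]
[[9,17],[16,9],[33,1],[35,9],[37,1],[39,2],[43,11],[45,2],[46,0],[47,16],[49,0]]
[[9,17],[16,9],[33,1],[35,9],[37,1],[39,2],[43,11],[45,2],[46,1],[47,16],[49,0]]
[[9,17],[16,9],[18,20],[21,9],[33,1],[35,9],[37,1],[39,2],[43,11],[45,2],[46,1],[47,16],[49,0]]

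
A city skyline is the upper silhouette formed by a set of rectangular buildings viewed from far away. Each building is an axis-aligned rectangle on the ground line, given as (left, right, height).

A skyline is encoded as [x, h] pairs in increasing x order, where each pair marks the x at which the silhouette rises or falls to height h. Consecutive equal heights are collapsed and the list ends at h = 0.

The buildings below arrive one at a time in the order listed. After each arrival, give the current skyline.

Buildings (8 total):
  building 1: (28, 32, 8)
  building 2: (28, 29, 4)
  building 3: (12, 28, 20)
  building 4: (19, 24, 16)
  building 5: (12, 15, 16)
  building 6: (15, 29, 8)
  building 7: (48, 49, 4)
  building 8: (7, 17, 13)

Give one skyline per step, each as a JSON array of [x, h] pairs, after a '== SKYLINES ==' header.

== SKYLINES ==
[[28,8],[32,0]]
[[28,8],[32,0]]
[[12,20],[28,8],[32,0]]
[[12,20],[28,8],[32,0]]
[[12,20],[28,8],[32,0]]
[[12,20],[28,8],[32,0]]
[[12,20],[28,8],[32,0],[48,4],[49,0]]
[[7,13],[12,20],[28,8],[32,0],[48,4],[49,0]]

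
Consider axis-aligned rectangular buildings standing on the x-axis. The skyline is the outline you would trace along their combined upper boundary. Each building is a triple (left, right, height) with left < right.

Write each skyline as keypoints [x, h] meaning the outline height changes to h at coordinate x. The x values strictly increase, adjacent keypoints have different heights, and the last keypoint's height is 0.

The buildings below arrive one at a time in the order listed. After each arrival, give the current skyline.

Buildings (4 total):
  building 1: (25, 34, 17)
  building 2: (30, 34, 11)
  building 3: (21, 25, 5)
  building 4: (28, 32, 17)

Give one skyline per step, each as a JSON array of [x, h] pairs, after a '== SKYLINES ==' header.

== SKYLINES ==
[[25,17],[34,0]]
[[25,17],[34,0]]
[[21,5],[25,17],[34,0]]
[[21,5],[25,17],[34,0]]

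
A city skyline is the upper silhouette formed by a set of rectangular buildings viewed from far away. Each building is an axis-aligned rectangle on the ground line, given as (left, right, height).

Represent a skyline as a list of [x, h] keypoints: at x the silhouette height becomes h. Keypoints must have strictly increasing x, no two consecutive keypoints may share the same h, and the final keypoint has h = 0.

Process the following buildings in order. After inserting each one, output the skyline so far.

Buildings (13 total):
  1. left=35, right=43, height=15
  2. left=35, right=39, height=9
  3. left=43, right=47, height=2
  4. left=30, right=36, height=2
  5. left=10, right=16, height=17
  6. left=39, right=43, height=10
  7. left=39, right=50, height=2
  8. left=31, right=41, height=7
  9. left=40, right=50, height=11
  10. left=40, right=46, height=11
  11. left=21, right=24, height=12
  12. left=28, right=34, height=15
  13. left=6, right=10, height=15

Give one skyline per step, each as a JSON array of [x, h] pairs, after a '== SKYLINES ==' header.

== SKYLINES ==
[[35,15],[43,0]]
[[35,15],[43,0]]
[[35,15],[43,2],[47,0]]
[[30,2],[35,15],[43,2],[47,0]]
[[10,17],[16,0],[30,2],[35,15],[43,2],[47,0]]
[[10,17],[16,0],[30,2],[35,15],[43,2],[47,0]]
[[10,17],[16,0],[30,2],[35,15],[43,2],[50,0]]
[[10,17],[16,0],[30,2],[31,7],[35,15],[43,2],[50,0]]
[[10,17],[16,0],[30,2],[31,7],[35,15],[43,11],[50,0]]
[[10,17],[16,0],[30,2],[31,7],[35,15],[43,11],[50,0]]
[[10,17],[16,0],[21,12],[24,0],[30,2],[31,7],[35,15],[43,11],[50,0]]
[[10,17],[16,0],[21,12],[24,0],[28,15],[34,7],[35,15],[43,11],[50,0]]
[[6,15],[10,17],[16,0],[21,12],[24,0],[28,15],[34,7],[35,15],[43,11],[50,0]]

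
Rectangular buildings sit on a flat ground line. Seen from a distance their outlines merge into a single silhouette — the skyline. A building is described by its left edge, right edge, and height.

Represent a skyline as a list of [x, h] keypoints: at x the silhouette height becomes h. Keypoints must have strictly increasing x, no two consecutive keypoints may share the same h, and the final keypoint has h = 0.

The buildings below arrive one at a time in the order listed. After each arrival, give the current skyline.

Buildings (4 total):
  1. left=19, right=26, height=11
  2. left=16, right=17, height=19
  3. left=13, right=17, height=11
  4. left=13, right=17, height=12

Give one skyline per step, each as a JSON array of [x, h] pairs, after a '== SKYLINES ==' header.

== SKYLINES ==
[[19,11],[26,0]]
[[16,19],[17,0],[19,11],[26,0]]
[[13,11],[16,19],[17,0],[19,11],[26,0]]
[[13,12],[16,19],[17,0],[19,11],[26,0]]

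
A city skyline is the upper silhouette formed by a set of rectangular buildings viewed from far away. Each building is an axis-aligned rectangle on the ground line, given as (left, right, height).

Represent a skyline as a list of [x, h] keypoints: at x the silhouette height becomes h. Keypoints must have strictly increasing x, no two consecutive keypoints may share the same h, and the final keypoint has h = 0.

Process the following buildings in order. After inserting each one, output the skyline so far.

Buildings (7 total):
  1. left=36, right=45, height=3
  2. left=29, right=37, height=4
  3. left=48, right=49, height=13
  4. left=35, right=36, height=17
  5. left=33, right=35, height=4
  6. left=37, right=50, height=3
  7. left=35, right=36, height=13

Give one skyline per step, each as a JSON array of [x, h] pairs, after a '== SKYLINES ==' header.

== SKYLINES ==
[[36,3],[45,0]]
[[29,4],[37,3],[45,0]]
[[29,4],[37,3],[45,0],[48,13],[49,0]]
[[29,4],[35,17],[36,4],[37,3],[45,0],[48,13],[49,0]]
[[29,4],[35,17],[36,4],[37,3],[45,0],[48,13],[49,0]]
[[29,4],[35,17],[36,4],[37,3],[48,13],[49,3],[50,0]]
[[29,4],[35,17],[36,4],[37,3],[48,13],[49,3],[50,0]]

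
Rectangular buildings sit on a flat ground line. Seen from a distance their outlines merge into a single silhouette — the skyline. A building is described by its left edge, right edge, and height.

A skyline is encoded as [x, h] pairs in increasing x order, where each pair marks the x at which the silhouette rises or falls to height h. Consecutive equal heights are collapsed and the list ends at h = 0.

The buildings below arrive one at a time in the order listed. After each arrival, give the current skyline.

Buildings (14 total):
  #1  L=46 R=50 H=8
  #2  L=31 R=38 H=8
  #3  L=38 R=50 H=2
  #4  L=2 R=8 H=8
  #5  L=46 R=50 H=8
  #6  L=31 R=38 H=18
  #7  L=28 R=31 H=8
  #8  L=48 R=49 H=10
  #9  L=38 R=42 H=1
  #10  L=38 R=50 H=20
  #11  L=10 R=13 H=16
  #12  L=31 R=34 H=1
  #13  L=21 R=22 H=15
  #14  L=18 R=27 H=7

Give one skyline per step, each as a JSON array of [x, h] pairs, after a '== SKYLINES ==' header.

== SKYLINES ==
[[46,8],[50,0]]
[[31,8],[38,0],[46,8],[50,0]]
[[31,8],[38,2],[46,8],[50,0]]
[[2,8],[8,0],[31,8],[38,2],[46,8],[50,0]]
[[2,8],[8,0],[31,8],[38,2],[46,8],[50,0]]
[[2,8],[8,0],[31,18],[38,2],[46,8],[50,0]]
[[2,8],[8,0],[28,8],[31,18],[38,2],[46,8],[50,0]]
[[2,8],[8,0],[28,8],[31,18],[38,2],[46,8],[48,10],[49,8],[50,0]]
[[2,8],[8,0],[28,8],[31,18],[38,2],[46,8],[48,10],[49,8],[50,0]]
[[2,8],[8,0],[28,8],[31,18],[38,20],[50,0]]
[[2,8],[8,0],[10,16],[13,0],[28,8],[31,18],[38,20],[50,0]]
[[2,8],[8,0],[10,16],[13,0],[28,8],[31,18],[38,20],[50,0]]
[[2,8],[8,0],[10,16],[13,0],[21,15],[22,0],[28,8],[31,18],[38,20],[50,0]]
[[2,8],[8,0],[10,16],[13,0],[18,7],[21,15],[22,7],[27,0],[28,8],[31,18],[38,20],[50,0]]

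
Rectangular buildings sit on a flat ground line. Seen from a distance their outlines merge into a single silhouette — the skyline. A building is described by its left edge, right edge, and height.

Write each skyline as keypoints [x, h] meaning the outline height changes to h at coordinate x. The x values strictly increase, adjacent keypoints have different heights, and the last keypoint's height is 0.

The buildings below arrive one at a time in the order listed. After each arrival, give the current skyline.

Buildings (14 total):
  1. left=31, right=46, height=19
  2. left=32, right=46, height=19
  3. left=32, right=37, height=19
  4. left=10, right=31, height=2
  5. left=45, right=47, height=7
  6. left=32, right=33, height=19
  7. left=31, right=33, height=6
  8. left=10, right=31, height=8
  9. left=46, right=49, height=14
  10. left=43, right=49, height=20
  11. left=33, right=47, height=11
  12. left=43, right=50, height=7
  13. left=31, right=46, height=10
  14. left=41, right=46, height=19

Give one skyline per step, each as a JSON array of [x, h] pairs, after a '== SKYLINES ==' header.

== SKYLINES ==
[[31,19],[46,0]]
[[31,19],[46,0]]
[[31,19],[46,0]]
[[10,2],[31,19],[46,0]]
[[10,2],[31,19],[46,7],[47,0]]
[[10,2],[31,19],[46,7],[47,0]]
[[10,2],[31,19],[46,7],[47,0]]
[[10,8],[31,19],[46,7],[47,0]]
[[10,8],[31,19],[46,14],[49,0]]
[[10,8],[31,19],[43,20],[49,0]]
[[10,8],[31,19],[43,20],[49,0]]
[[10,8],[31,19],[43,20],[49,7],[50,0]]
[[10,8],[31,19],[43,20],[49,7],[50,0]]
[[10,8],[31,19],[43,20],[49,7],[50,0]]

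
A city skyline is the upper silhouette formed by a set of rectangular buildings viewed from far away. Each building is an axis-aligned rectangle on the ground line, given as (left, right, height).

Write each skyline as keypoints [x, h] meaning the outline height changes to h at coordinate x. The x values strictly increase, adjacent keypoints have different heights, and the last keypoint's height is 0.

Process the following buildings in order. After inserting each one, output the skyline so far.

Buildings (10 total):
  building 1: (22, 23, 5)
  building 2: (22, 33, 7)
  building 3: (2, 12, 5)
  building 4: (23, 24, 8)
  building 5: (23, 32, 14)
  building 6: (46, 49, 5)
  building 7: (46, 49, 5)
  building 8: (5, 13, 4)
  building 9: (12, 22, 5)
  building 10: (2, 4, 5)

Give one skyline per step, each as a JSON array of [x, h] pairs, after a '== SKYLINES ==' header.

== SKYLINES ==
[[22,5],[23,0]]
[[22,7],[33,0]]
[[2,5],[12,0],[22,7],[33,0]]
[[2,5],[12,0],[22,7],[23,8],[24,7],[33,0]]
[[2,5],[12,0],[22,7],[23,14],[32,7],[33,0]]
[[2,5],[12,0],[22,7],[23,14],[32,7],[33,0],[46,5],[49,0]]
[[2,5],[12,0],[22,7],[23,14],[32,7],[33,0],[46,5],[49,0]]
[[2,5],[12,4],[13,0],[22,7],[23,14],[32,7],[33,0],[46,5],[49,0]]
[[2,5],[22,7],[23,14],[32,7],[33,0],[46,5],[49,0]]
[[2,5],[22,7],[23,14],[32,7],[33,0],[46,5],[49,0]]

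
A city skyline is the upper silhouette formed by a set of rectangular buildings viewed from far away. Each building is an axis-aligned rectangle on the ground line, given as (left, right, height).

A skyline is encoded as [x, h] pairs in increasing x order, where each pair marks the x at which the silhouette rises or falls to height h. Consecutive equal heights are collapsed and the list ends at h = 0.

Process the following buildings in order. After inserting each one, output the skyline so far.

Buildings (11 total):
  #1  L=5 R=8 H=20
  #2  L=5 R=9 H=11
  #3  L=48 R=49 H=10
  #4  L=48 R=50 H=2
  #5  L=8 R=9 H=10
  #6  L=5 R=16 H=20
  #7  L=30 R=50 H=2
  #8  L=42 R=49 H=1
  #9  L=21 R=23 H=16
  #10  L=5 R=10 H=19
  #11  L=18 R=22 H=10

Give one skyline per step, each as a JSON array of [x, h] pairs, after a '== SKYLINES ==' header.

== SKYLINES ==
[[5,20],[8,0]]
[[5,20],[8,11],[9,0]]
[[5,20],[8,11],[9,0],[48,10],[49,0]]
[[5,20],[8,11],[9,0],[48,10],[49,2],[50,0]]
[[5,20],[8,11],[9,0],[48,10],[49,2],[50,0]]
[[5,20],[16,0],[48,10],[49,2],[50,0]]
[[5,20],[16,0],[30,2],[48,10],[49,2],[50,0]]
[[5,20],[16,0],[30,2],[48,10],[49,2],[50,0]]
[[5,20],[16,0],[21,16],[23,0],[30,2],[48,10],[49,2],[50,0]]
[[5,20],[16,0],[21,16],[23,0],[30,2],[48,10],[49,2],[50,0]]
[[5,20],[16,0],[18,10],[21,16],[23,0],[30,2],[48,10],[49,2],[50,0]]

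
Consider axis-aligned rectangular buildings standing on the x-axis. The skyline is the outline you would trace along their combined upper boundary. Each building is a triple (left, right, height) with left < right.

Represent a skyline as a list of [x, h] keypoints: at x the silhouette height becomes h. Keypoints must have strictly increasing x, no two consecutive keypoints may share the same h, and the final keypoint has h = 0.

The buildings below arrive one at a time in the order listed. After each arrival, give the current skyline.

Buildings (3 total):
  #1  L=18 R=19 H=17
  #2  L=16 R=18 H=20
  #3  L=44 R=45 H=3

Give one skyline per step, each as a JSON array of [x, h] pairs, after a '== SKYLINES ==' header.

== SKYLINES ==
[[18,17],[19,0]]
[[16,20],[18,17],[19,0]]
[[16,20],[18,17],[19,0],[44,3],[45,0]]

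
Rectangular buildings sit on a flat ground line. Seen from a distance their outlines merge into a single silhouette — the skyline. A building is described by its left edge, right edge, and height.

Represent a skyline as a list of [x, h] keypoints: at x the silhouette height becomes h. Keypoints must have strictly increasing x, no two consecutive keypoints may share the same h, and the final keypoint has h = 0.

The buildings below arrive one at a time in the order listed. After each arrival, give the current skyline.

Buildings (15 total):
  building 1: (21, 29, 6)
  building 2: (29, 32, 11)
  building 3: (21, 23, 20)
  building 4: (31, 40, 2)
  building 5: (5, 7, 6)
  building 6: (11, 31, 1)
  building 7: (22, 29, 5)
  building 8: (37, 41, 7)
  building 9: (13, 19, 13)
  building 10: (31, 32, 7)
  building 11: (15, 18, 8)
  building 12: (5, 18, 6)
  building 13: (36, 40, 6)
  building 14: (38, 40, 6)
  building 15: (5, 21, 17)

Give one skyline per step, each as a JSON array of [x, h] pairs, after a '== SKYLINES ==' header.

== SKYLINES ==
[[21,6],[29,0]]
[[21,6],[29,11],[32,0]]
[[21,20],[23,6],[29,11],[32,0]]
[[21,20],[23,6],[29,11],[32,2],[40,0]]
[[5,6],[7,0],[21,20],[23,6],[29,11],[32,2],[40,0]]
[[5,6],[7,0],[11,1],[21,20],[23,6],[29,11],[32,2],[40,0]]
[[5,6],[7,0],[11,1],[21,20],[23,6],[29,11],[32,2],[40,0]]
[[5,6],[7,0],[11,1],[21,20],[23,6],[29,11],[32,2],[37,7],[41,0]]
[[5,6],[7,0],[11,1],[13,13],[19,1],[21,20],[23,6],[29,11],[32,2],[37,7],[41,0]]
[[5,6],[7,0],[11,1],[13,13],[19,1],[21,20],[23,6],[29,11],[32,2],[37,7],[41,0]]
[[5,6],[7,0],[11,1],[13,13],[19,1],[21,20],[23,6],[29,11],[32,2],[37,7],[41,0]]
[[5,6],[13,13],[19,1],[21,20],[23,6],[29,11],[32,2],[37,7],[41,0]]
[[5,6],[13,13],[19,1],[21,20],[23,6],[29,11],[32,2],[36,6],[37,7],[41,0]]
[[5,6],[13,13],[19,1],[21,20],[23,6],[29,11],[32,2],[36,6],[37,7],[41,0]]
[[5,17],[21,20],[23,6],[29,11],[32,2],[36,6],[37,7],[41,0]]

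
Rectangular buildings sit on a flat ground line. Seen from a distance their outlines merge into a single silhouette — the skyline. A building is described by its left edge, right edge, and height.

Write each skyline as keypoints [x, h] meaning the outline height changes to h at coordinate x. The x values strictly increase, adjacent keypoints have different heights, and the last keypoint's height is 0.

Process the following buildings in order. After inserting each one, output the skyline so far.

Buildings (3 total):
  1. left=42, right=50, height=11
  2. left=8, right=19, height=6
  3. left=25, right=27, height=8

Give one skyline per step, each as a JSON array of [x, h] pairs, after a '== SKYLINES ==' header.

== SKYLINES ==
[[42,11],[50,0]]
[[8,6],[19,0],[42,11],[50,0]]
[[8,6],[19,0],[25,8],[27,0],[42,11],[50,0]]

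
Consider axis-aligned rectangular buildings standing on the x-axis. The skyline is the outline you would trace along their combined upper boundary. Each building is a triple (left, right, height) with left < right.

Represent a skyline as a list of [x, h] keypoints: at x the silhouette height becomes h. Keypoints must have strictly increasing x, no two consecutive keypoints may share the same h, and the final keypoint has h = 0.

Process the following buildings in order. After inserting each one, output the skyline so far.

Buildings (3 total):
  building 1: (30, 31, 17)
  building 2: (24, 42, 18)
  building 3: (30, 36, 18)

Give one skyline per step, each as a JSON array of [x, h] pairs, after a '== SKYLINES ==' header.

== SKYLINES ==
[[30,17],[31,0]]
[[24,18],[42,0]]
[[24,18],[42,0]]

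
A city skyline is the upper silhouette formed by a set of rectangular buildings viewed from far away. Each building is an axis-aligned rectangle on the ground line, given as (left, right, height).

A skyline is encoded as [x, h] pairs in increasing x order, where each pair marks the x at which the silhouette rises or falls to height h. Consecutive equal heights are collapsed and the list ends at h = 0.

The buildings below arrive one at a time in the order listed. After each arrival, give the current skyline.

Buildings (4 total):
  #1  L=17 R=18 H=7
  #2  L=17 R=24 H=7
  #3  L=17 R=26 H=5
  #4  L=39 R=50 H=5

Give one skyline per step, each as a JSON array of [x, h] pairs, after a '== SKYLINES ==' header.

== SKYLINES ==
[[17,7],[18,0]]
[[17,7],[24,0]]
[[17,7],[24,5],[26,0]]
[[17,7],[24,5],[26,0],[39,5],[50,0]]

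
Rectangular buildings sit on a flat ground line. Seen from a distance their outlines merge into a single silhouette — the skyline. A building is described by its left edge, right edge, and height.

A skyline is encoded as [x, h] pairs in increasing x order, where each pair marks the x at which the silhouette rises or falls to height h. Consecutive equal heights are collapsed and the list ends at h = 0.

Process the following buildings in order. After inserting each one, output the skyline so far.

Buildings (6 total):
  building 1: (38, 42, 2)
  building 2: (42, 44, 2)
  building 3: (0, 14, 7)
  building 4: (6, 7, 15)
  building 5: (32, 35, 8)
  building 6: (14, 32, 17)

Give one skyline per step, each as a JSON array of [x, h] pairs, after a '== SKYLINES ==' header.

== SKYLINES ==
[[38,2],[42,0]]
[[38,2],[44,0]]
[[0,7],[14,0],[38,2],[44,0]]
[[0,7],[6,15],[7,7],[14,0],[38,2],[44,0]]
[[0,7],[6,15],[7,7],[14,0],[32,8],[35,0],[38,2],[44,0]]
[[0,7],[6,15],[7,7],[14,17],[32,8],[35,0],[38,2],[44,0]]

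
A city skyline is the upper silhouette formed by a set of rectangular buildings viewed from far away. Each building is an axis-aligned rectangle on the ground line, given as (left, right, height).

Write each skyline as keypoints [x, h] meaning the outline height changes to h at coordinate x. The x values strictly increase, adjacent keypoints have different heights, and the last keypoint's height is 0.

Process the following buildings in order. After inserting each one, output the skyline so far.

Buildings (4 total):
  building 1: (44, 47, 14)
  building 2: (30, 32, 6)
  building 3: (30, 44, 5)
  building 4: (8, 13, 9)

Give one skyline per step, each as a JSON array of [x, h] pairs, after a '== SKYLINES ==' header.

== SKYLINES ==
[[44,14],[47,0]]
[[30,6],[32,0],[44,14],[47,0]]
[[30,6],[32,5],[44,14],[47,0]]
[[8,9],[13,0],[30,6],[32,5],[44,14],[47,0]]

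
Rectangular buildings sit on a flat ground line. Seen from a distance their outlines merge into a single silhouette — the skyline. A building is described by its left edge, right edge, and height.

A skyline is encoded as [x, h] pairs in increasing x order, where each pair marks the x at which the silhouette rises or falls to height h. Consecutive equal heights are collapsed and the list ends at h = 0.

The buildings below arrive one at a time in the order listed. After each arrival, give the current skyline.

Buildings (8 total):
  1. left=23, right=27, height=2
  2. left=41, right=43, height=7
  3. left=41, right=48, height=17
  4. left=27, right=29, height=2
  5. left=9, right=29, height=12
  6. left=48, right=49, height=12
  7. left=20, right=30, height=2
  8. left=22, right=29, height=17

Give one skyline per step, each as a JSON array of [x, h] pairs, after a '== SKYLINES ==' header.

== SKYLINES ==
[[23,2],[27,0]]
[[23,2],[27,0],[41,7],[43,0]]
[[23,2],[27,0],[41,17],[48,0]]
[[23,2],[29,0],[41,17],[48,0]]
[[9,12],[29,0],[41,17],[48,0]]
[[9,12],[29,0],[41,17],[48,12],[49,0]]
[[9,12],[29,2],[30,0],[41,17],[48,12],[49,0]]
[[9,12],[22,17],[29,2],[30,0],[41,17],[48,12],[49,0]]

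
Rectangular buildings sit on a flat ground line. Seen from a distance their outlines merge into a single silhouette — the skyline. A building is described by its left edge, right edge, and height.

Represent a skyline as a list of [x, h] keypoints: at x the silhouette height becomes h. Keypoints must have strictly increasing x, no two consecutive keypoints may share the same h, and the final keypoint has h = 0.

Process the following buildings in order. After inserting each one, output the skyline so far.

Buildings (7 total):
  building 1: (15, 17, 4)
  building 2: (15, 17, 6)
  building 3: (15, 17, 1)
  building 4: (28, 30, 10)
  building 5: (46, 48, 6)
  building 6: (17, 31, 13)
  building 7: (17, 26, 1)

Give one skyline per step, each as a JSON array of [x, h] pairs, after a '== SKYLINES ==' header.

== SKYLINES ==
[[15,4],[17,0]]
[[15,6],[17,0]]
[[15,6],[17,0]]
[[15,6],[17,0],[28,10],[30,0]]
[[15,6],[17,0],[28,10],[30,0],[46,6],[48,0]]
[[15,6],[17,13],[31,0],[46,6],[48,0]]
[[15,6],[17,13],[31,0],[46,6],[48,0]]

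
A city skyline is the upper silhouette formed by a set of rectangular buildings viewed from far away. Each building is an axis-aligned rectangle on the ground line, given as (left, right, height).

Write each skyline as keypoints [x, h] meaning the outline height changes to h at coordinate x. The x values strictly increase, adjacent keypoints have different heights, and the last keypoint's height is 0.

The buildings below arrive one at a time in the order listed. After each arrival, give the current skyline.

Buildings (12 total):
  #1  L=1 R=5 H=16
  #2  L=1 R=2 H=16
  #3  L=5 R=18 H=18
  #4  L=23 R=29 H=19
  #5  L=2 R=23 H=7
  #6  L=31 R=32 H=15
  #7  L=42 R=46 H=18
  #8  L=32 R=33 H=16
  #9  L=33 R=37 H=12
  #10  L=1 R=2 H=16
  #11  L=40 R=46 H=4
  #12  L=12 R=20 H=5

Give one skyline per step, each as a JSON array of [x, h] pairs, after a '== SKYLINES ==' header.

== SKYLINES ==
[[1,16],[5,0]]
[[1,16],[5,0]]
[[1,16],[5,18],[18,0]]
[[1,16],[5,18],[18,0],[23,19],[29,0]]
[[1,16],[5,18],[18,7],[23,19],[29,0]]
[[1,16],[5,18],[18,7],[23,19],[29,0],[31,15],[32,0]]
[[1,16],[5,18],[18,7],[23,19],[29,0],[31,15],[32,0],[42,18],[46,0]]
[[1,16],[5,18],[18,7],[23,19],[29,0],[31,15],[32,16],[33,0],[42,18],[46,0]]
[[1,16],[5,18],[18,7],[23,19],[29,0],[31,15],[32,16],[33,12],[37,0],[42,18],[46,0]]
[[1,16],[5,18],[18,7],[23,19],[29,0],[31,15],[32,16],[33,12],[37,0],[42,18],[46,0]]
[[1,16],[5,18],[18,7],[23,19],[29,0],[31,15],[32,16],[33,12],[37,0],[40,4],[42,18],[46,0]]
[[1,16],[5,18],[18,7],[23,19],[29,0],[31,15],[32,16],[33,12],[37,0],[40,4],[42,18],[46,0]]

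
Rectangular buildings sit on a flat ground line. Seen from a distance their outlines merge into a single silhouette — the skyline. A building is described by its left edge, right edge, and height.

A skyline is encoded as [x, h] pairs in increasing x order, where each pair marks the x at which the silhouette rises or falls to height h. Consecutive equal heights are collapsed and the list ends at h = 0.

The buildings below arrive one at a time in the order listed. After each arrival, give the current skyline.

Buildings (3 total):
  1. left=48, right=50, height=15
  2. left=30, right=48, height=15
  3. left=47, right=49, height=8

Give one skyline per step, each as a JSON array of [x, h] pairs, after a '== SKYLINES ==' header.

== SKYLINES ==
[[48,15],[50,0]]
[[30,15],[50,0]]
[[30,15],[50,0]]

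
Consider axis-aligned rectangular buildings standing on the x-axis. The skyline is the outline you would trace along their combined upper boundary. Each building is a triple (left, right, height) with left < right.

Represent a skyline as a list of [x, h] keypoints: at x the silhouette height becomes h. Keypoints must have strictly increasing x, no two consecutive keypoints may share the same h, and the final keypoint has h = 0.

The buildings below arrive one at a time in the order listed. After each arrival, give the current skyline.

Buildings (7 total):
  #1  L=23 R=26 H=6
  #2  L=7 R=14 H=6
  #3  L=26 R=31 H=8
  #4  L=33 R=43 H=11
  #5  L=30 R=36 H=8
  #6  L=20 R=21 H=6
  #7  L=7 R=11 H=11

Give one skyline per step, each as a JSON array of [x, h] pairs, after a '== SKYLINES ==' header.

== SKYLINES ==
[[23,6],[26,0]]
[[7,6],[14,0],[23,6],[26,0]]
[[7,6],[14,0],[23,6],[26,8],[31,0]]
[[7,6],[14,0],[23,6],[26,8],[31,0],[33,11],[43,0]]
[[7,6],[14,0],[23,6],[26,8],[33,11],[43,0]]
[[7,6],[14,0],[20,6],[21,0],[23,6],[26,8],[33,11],[43,0]]
[[7,11],[11,6],[14,0],[20,6],[21,0],[23,6],[26,8],[33,11],[43,0]]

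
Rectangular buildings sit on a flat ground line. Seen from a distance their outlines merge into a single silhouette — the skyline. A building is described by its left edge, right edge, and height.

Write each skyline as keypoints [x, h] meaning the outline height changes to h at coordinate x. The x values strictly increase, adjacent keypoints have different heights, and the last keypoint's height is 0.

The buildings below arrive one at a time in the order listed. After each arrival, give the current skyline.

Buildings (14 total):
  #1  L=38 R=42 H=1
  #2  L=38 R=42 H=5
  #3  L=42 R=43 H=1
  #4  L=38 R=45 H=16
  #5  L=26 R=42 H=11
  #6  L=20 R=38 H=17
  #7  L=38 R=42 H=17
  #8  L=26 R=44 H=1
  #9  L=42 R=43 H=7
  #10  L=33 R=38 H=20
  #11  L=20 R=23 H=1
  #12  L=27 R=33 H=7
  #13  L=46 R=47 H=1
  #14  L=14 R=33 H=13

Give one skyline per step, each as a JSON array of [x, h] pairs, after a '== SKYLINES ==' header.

== SKYLINES ==
[[38,1],[42,0]]
[[38,5],[42,0]]
[[38,5],[42,1],[43,0]]
[[38,16],[45,0]]
[[26,11],[38,16],[45,0]]
[[20,17],[38,16],[45,0]]
[[20,17],[42,16],[45,0]]
[[20,17],[42,16],[45,0]]
[[20,17],[42,16],[45,0]]
[[20,17],[33,20],[38,17],[42,16],[45,0]]
[[20,17],[33,20],[38,17],[42,16],[45,0]]
[[20,17],[33,20],[38,17],[42,16],[45,0]]
[[20,17],[33,20],[38,17],[42,16],[45,0],[46,1],[47,0]]
[[14,13],[20,17],[33,20],[38,17],[42,16],[45,0],[46,1],[47,0]]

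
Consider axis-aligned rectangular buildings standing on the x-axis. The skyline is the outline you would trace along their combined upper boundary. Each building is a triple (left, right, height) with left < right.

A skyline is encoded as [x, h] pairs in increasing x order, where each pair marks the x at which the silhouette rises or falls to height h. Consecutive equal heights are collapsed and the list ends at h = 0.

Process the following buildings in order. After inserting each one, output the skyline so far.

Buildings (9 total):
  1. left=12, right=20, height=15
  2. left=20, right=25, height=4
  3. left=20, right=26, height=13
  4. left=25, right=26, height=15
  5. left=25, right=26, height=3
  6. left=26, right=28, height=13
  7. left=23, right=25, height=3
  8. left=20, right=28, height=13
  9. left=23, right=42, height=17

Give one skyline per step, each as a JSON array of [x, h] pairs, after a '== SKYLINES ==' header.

== SKYLINES ==
[[12,15],[20,0]]
[[12,15],[20,4],[25,0]]
[[12,15],[20,13],[26,0]]
[[12,15],[20,13],[25,15],[26,0]]
[[12,15],[20,13],[25,15],[26,0]]
[[12,15],[20,13],[25,15],[26,13],[28,0]]
[[12,15],[20,13],[25,15],[26,13],[28,0]]
[[12,15],[20,13],[25,15],[26,13],[28,0]]
[[12,15],[20,13],[23,17],[42,0]]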